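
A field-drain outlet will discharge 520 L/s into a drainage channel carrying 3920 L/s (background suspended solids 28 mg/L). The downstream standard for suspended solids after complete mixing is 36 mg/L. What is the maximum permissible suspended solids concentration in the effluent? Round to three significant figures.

96.3 mg/L

At the limit, (Qr·Cr + Qe·Cₑ)/(Qr + Qe) = 36:
Cₑ = (4440·36 − 3920·28.00) / 520.0 = 96.31 mg/L.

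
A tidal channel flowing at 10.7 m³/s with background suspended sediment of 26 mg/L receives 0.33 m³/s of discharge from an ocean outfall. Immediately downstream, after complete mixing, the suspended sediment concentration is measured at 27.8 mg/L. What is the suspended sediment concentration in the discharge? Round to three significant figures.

Mass balance: 10.70·26.00 + 0.3300·Cₑ = 11.03·27.80
→ Cₑ = (11.03·27.80 − 10.70·26.00) / 0.3300 = 86.16 mg/L.

86.2 mg/L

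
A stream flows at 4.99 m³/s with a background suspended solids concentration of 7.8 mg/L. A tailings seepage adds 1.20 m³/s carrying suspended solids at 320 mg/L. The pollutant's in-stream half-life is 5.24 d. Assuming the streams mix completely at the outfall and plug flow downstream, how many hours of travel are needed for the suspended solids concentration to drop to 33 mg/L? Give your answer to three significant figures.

132 h

After mixing, C = (4.990·7.800 + 1.200·320.0) / 6.190 = 422.9/6.190 = 68.32 mg/L.
Half-life 5.24 d → k = ln 2 / 5.24 = 0.1323 d⁻¹.
68.32·exp(−k·t) = 33 → t = ln(68.32/33)/k = 475300 s = 132.0 h.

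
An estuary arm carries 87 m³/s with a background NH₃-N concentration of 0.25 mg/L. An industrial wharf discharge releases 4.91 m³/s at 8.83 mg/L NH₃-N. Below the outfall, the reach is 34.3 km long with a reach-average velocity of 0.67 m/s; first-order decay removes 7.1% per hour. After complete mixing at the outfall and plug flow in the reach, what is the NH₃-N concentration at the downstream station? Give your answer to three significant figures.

0.249 mg/L

Flow-weighted average: C = (87.00·0.2500 + 4.910·8.830) / 91.91 = 65.11/91.91 = 0.7084 mg/L.
Travel time t = 34.3·1000 / 0.67 = 51190 s = 14.22 h.
7.1%/h lost → k = −ln(1 − 0.071) = 0.07365 h⁻¹.
Applying C = C₀e^(−kt): 0.7084 × 0.3509 = 0.2486 mg/L.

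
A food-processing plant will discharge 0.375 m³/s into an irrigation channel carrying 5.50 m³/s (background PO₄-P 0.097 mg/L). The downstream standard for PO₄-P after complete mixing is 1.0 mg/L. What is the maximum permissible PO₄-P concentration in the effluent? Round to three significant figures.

At the limit, (Qr·Cr + Qe·Cₑ)/(Qr + Qe) = 1.0:
Cₑ = (5.875·1.0 − 5.500·0.09700) / 0.3750 = 14.24 mg/L.

14.2 mg/L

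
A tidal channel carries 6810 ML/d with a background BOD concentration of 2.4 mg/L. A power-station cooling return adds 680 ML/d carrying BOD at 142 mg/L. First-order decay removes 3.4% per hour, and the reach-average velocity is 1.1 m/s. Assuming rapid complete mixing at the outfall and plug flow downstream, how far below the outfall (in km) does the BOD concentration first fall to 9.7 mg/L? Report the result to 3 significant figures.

Conservation of mass: C = (6810·2.400 + 680.0·142.0) / 7490 = 112900/7490 = 15.07 mg/L.
3.4%/h lost → k = −ln(1 − 0.034) = 0.03459 h⁻¹.
Set 15.07·exp(−k·t) = 9.7 → t = ln(15.07/9.7)/k = 45880 s = 12.74 h.
Distance = v·t = 1.1·45880 = 50470 m = 50.47 km.

50.5 km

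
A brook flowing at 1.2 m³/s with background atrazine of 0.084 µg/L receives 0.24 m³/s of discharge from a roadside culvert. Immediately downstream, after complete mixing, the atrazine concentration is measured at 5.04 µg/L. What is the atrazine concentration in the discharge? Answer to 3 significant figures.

Mass balance: 1.200·0.08400 + 0.2400·Cₑ = 1.440·5.040
→ Cₑ = (1.440·5.040 − 1.200·0.08400) / 0.2400 = 29.82 µg/L.

29.8 µg/L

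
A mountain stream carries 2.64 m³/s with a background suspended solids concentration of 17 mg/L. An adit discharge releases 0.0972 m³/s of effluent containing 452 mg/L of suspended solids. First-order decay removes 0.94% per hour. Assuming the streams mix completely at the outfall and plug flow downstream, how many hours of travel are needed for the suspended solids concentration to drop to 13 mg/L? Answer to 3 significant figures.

Flow-weighted average: C = (2.640·17.00 + 0.09720·452.0) / 2.737 = 88.81/2.737 = 32.45 mg/L.
0.94%/h lost → k = −ln(1 − 0.0094) = 0.009444 h⁻¹.
32.45·exp(−k·t) = 13 → t = ln(32.45/13)/k = 348600 s = 96.85 h.

96.8 h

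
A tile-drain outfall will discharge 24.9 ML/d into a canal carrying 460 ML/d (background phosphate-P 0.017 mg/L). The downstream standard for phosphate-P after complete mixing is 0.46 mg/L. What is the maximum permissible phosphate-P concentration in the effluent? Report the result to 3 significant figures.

8.64 mg/L

At the limit, (Qr·Cr + Qe·Cₑ)/(Qr + Qe) = 0.46:
Cₑ = (484.9·0.46 − 460.0·0.01700) / 24.90 = 8.644 mg/L.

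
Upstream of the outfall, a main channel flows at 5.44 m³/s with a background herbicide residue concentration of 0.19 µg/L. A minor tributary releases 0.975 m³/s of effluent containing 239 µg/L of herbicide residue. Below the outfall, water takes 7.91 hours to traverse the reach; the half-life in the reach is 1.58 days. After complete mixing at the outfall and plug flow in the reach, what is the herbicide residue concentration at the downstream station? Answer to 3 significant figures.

31.6 µg/L

Mass balance: C = (5.440·0.1900 + 0.9750·239.0) / 6.415 = 234.1/6.415 = 36.49 µg/L.
Half-life 1.58 d → k = ln 2 / 1.58 = 0.4387 d⁻¹.
After decay, C = 36.49 × e^(−kt) = 36.49 × 0.8654 = 31.57 µg/L.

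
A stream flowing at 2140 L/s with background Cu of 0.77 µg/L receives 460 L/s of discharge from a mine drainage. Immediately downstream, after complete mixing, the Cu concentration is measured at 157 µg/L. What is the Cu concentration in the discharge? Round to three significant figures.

884 µg/L

Mass balance: 2140·0.7700 + 460.0·Cₑ = 2600·157.0
→ Cₑ = (2600·157.0 − 2140·0.7700) / 460.0 = 883.8 µg/L.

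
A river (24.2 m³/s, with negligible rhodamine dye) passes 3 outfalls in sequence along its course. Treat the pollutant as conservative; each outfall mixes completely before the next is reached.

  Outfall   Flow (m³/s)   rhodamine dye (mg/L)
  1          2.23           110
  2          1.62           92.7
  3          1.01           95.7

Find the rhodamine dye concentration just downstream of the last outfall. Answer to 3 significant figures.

16.9 mg/L

After outfall 1: Q = 24.20 + 2.230 = 26.43 m³/s; C = (24.20·0 + 2.230·110.0)/26.43 = 9.281 mg/L.
After outfall 2: Q = 26.43 + 1.620 = 28.05 m³/s; C = (26.43·9.281 + 1.620·92.70)/28.05 = 14.10 mg/L.
After outfall 3: Q = 28.05 + 1.010 = 29.06 m³/s; C = (28.05·14.10 + 1.010·95.70)/29.06 = 16.93 mg/L.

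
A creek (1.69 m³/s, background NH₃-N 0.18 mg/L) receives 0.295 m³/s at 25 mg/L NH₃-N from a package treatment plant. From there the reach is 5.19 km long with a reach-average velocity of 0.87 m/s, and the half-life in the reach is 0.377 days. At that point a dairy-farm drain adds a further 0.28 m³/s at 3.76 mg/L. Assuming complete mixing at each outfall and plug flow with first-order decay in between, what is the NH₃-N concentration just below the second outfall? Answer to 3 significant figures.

Flow-weighted average: C = (1.690·0.1800 + 0.2950·25.00) / 1.985 = 7.679/1.985 = 3.869 mg/L; combined flow 1.985 m³/s.
Travel time t = 5.19·1000 / 0.87 = 5966 s = 1.657 h.
Half-life 0.377 d → k = ln 2 / 0.377 = 1.839 d⁻¹.
First-order decay: C = 3.869·exp(−k·t) = 3.869·0.8808 = 3.407 mg/L.
Second outfall: C = (1.985·3.407 + 0.2800·3.760)/2.265 = 3.451 mg/L.

3.45 mg/L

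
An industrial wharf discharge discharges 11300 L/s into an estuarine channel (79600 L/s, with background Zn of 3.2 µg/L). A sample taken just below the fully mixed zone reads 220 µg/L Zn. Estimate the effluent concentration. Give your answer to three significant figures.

Mass balance: 79600·3.200 + 11300·Cₑ = 90900·220.0
→ Cₑ = (90900·220.0 − 79600·3.200) / 11300 = 1747 µg/L.

1750 µg/L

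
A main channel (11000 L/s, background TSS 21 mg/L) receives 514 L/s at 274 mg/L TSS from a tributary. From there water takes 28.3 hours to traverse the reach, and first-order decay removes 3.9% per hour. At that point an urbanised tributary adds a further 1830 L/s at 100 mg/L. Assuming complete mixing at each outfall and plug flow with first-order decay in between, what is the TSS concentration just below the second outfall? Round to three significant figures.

22.8 mg/L

Conservation of mass: C = (11000·21.00 + 514.0·274.0) / 11510 = 371800/11510 = 32.29 mg/L; combined flow 11510 L/s.
3.9%/h lost → k = −ln(1 − 0.039) = 0.03978 h⁻¹.
After decay, C = 32.29 × e^(−kt) = 32.29 × 0.3244 = 10.48 mg/L.
At the second outfall, C = (11510·10.48 + 1830·100.0) / (11510 + 1830) = 22.75 mg/L.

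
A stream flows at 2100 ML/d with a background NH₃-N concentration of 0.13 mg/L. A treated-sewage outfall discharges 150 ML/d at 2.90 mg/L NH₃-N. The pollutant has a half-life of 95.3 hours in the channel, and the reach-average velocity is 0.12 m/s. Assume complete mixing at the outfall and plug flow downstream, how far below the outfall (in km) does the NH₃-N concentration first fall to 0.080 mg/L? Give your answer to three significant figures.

Flow-weighted average: C = (2100·0.1300 + 150.0·2.900) / 2250 = 708.0/2250 = 0.3147 mg/L.
Half-life 95.3 h → k = ln 2 / 95.3 = 0.007273 h⁻¹ = 0.1746 d⁻¹.
Set 0.3147·exp(−k·t) = 0.080 → t = ln(0.3147/0.080)/k = 677800 s = 188.3 h.
Distance = v·t = 0.12·677800 = 81340 m = 81.34 km.

81.3 km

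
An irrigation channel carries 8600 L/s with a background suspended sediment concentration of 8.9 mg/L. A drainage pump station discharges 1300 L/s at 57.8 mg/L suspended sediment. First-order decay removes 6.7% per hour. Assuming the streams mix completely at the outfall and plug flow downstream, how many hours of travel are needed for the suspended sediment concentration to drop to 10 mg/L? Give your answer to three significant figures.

6.15 h

Flow-weighted average: C = (8600·8.900 + 1300·57.80) / 9900 = 151700/9900 = 15.32 mg/L.
6.7%/h lost → k = −ln(1 − 0.067) = 0.06935 h⁻¹.
15.32·exp(−k·t) = 10 → t = ln(15.32/10)/k = 22150 s = 6.152 h.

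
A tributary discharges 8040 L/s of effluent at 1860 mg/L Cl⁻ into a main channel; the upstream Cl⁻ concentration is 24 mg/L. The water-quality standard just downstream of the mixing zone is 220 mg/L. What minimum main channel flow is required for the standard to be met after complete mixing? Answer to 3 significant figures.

Set C_mix = 220: (Q·24.00 + 8040·1860) / (Q + 8040) = 220
→ Q = 8040·(1860 − 220)/(220 − 24.00) = 67270 L/s.

67300 L/s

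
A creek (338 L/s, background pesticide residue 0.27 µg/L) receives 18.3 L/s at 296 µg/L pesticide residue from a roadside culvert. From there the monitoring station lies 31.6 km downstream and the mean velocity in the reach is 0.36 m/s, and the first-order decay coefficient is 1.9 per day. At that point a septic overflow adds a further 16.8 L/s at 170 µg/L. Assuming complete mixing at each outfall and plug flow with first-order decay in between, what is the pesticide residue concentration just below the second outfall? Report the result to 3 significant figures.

Conservation of mass: C = (338.0·0.2700 + 18.30·296.0) / 356.3 = 5508/356.3 = 15.46 µg/L; combined flow 356.3 L/s.
Travel time t = 31.6·1000 / 0.36 = 87780 s = 24.38 h.
After decay, C = 15.46 × e^(−kt) = 15.46 × 0.1451 = 2.243 µg/L.
Second outfall: C = (356.3·2.243 + 16.80·170.0)/373.1 = 9.797 µg/L.

9.80 µg/L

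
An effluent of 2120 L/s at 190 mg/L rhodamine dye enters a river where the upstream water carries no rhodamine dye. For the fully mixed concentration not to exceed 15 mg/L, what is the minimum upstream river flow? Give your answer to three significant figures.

Set C_mix = 15: (Q·0 + 2120·190.0) / (Q + 2120) = 15
→ Q = 2120·(190.0 − 15)/(15 − 0) = 24730 L/s.

24700 L/s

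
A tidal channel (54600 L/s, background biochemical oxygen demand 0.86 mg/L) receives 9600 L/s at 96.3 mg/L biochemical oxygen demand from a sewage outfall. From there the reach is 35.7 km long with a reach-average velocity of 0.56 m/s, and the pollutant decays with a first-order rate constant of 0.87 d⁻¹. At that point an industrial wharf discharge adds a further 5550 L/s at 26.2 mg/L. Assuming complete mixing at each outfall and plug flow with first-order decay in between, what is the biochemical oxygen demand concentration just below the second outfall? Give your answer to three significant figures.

9.41 mg/L

Conservation of mass: C = (54600·0.8600 + 9600·96.30) / 64200 = 971400/64200 = 15.13 mg/L; combined flow 64200 L/s.
Travel time t = 35.7·1000 / 0.56 = 63750 s = 17.71 h.
Decay over the reach: 15.13·exp(−kt) = 15.13·0.5263 = 7.963 mg/L.
Second outfall: C = (64200·7.963 + 5550·26.20)/69750 = 9.414 mg/L.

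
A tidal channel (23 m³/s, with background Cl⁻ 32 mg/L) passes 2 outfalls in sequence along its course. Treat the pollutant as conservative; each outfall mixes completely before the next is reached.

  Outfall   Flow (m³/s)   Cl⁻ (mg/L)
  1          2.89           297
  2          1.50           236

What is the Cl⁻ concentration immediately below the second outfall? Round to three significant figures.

Outfall 1: combined Q = 25.89 m³/s; C = (23.00·32.00 + 2.890·297.0)/25.89 = 61.58 mg/L.
Outfall 2: combined Q = 27.39 m³/s; C = (25.89·61.58 + 1.500·236.0)/27.39 = 71.13 mg/L.

71.1 mg/L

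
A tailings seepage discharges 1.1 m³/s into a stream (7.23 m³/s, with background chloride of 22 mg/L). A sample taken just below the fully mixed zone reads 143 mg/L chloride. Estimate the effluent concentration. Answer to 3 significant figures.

Mass balance: 7.230·22.00 + 1.100·Cₑ = 8.330·143.0
→ Cₑ = (8.330·143.0 − 7.230·22.00) / 1.100 = 938.3 mg/L.

938 mg/L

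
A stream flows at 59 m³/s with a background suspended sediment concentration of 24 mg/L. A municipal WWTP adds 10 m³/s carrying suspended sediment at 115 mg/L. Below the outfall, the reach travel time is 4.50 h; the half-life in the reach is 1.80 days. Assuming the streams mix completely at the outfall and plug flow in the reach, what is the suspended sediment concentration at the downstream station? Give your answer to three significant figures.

34.6 mg/L

After mixing, C = (59.00·24.00 + 10.00·115.0) / 69.00 = 2566/69.00 = 37.19 mg/L.
Half-life 1.80 d → k = ln 2 / 1.80 = 0.3851 d⁻¹.
Applying C = C₀e^(−kt): 37.19 × 0.9303 = 34.60 mg/L.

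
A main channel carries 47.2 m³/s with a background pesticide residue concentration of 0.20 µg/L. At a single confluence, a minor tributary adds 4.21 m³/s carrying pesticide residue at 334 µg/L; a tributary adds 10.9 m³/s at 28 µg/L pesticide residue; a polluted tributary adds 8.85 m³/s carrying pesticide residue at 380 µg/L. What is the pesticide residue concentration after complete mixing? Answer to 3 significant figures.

Flow-weighted average: C = (47.20·0.2000 + 4.210·334.0 + 10.90·28.00 + 8.850·380.0) / 71.16 = 5084/71.16 = 71.44 µg/L.

71.4 µg/L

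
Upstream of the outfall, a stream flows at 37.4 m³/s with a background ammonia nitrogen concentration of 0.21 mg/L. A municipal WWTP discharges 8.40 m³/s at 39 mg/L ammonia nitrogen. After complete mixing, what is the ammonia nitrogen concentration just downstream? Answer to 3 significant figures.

7.32 mg/L

After mixing, C = (37.40·0.2100 + 8.400·39.00) / 45.80 = 335.5/45.80 = 7.324 mg/L.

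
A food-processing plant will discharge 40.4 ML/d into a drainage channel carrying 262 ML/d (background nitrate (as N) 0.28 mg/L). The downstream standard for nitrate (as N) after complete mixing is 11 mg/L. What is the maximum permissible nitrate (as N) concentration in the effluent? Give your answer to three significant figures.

At the limit, (Qr·Cr + Qe·Cₑ)/(Qr + Qe) = 11:
Cₑ = (302.4·11 − 262.0·0.2800) / 40.40 = 80.52 mg/L.

80.5 mg/L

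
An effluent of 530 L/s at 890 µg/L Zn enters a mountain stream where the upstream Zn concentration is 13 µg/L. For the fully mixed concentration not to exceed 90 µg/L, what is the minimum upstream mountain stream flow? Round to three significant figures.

5510 L/s

Set C_mix = 90: (Q·13.00 + 530.0·890.0) / (Q + 530.0) = 90
→ Q = 530.0·(890.0 − 90)/(90 − 13.00) = 5506 L/s.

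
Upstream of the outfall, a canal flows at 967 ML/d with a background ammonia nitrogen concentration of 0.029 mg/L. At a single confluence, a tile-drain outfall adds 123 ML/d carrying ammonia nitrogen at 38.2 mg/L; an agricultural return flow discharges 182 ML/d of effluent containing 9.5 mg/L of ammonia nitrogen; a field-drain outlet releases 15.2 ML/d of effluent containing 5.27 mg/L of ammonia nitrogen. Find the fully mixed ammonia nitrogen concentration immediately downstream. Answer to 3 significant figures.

5.08 mg/L

After mixing, C = (967.0·0.02900 + 123.0·38.20 + 182.0·9.500 + 15.20·5.270) / 1287 = 6536/1287 = 5.077 mg/L.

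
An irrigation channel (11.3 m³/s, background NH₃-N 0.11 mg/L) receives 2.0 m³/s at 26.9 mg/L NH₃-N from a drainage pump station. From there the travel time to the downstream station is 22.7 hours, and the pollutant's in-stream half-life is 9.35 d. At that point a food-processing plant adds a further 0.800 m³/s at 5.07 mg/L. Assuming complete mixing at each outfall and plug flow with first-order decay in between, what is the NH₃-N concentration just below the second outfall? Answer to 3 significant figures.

3.93 mg/L

Mixed concentration C = ΣQC/ΣQ = (11.30·0.1100 + 2.000·26.90) / 13.30 = 55.04/13.30 = 4.139 mg/L; combined flow 13.30 m³/s.
Half-life 9.35 d → k = ln 2 / 9.35 = 0.07413 d⁻¹.
Applying C = C₀e^(−kt): 4.139 × 0.9323 = 3.858 mg/L.
Second outfall: C = (13.30·3.858 + 0.8000·5.070)/14.10 = 3.927 mg/L.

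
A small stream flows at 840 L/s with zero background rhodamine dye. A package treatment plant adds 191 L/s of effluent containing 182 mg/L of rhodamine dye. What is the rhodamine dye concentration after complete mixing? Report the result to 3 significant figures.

33.7 mg/L

After mixing, C = (840.0·0 + 191.0·182.0) / 1031 = 34760/1031 = 33.72 mg/L.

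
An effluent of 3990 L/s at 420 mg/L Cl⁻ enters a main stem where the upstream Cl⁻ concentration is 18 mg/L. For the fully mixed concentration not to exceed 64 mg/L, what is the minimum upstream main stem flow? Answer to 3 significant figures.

Set C_mix = 64: (Q·18.00 + 3990·420.0) / (Q + 3990) = 64
→ Q = 3990·(420.0 − 64)/(64 − 18.00) = 30880 L/s.

30900 L/s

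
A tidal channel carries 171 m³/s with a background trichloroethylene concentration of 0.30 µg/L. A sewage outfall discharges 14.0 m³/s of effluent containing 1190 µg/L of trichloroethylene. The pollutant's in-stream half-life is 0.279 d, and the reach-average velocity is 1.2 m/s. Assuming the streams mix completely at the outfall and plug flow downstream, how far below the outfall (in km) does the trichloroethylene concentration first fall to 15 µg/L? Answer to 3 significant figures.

Conservation of mass: C = (171.0·0.3000 + 14.00·1190) / 185.0 = 16710/185.0 = 90.33 µg/L.
Half-life 0.279 d → k = ln 2 / 0.279 = 2.484 d⁻¹.
Set 90.33·exp(−k·t) = 15 → t = ln(90.33/15)/k = 62440 s = 17.34 h.
Distance = v·t = 1.2·62440 = 74930 m = 74.93 km.

74.9 km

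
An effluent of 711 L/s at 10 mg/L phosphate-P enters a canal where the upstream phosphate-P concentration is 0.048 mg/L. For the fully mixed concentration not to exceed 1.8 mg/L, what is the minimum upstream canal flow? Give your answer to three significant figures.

Set C_mix = 1.8: (Q·0.04800 + 711.0·10.00) / (Q + 711.0) = 1.8
→ Q = 711.0·(10.00 − 1.8)/(1.8 − 0.04800) = 3328 L/s.

3330 L/s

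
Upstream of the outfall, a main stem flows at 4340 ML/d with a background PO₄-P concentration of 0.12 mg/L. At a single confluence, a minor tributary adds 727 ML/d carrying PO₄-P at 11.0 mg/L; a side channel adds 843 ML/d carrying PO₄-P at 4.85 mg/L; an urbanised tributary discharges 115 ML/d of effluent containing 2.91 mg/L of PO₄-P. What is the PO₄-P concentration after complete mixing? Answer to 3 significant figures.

After mixing, C = (4340·0.1200 + 727.0·11.00 + 843.0·4.850 + 115.0·2.910) / 6025 = 12940/6025 = 2.148 mg/L.

2.15 mg/L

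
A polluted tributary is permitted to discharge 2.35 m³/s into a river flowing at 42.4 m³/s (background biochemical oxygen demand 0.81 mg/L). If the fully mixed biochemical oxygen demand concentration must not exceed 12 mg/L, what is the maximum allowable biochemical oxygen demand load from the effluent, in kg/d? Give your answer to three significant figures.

43400 kg/d

Mass balance at the limit: 42.40·0.8100 + 2.350·Cₑ = 44.75·12 → Cₑ = 213.9 mg/L.
Load = 2.350 m³/s × 213.9 g/m³ × 86 400 s/d = 43430 kg/d.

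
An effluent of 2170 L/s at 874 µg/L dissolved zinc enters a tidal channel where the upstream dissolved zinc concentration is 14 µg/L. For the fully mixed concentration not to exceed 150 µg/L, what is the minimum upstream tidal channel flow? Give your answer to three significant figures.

11600 L/s

Set C_mix = 150: (Q·14.00 + 2170·874.0) / (Q + 2170) = 150
→ Q = 2170·(874.0 − 150)/(150 − 14.00) = 11550 L/s.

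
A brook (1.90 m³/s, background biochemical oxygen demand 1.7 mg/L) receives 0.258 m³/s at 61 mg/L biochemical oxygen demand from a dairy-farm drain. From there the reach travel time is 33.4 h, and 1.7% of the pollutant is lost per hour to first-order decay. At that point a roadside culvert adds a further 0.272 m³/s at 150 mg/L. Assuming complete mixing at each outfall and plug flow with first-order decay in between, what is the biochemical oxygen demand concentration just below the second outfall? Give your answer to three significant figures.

After mixing, C = (1.900·1.700 + 0.2580·61.00) / 2.158 = 18.97/2.158 = 8.790 mg/L; combined flow 2.158 m³/s.
1.7%/h lost → k = −ln(1 − 0.017) = 0.01715 h⁻¹.
First-order decay: C = 8.790·exp(−k·t) = 8.790·0.5640 = 4.957 mg/L.
Second outfall: C = (2.158·4.957 + 0.2720·150.0)/2.430 = 21.19 mg/L.

21.2 mg/L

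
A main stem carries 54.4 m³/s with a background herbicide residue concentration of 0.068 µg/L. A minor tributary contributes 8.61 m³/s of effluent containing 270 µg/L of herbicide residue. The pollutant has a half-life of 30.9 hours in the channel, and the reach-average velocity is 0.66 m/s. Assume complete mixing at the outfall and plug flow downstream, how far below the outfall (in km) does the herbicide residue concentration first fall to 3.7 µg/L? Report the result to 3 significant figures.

Conservation of mass: C = (54.40·0.06800 + 8.610·270.0) / 63.01 = 2328/63.01 = 36.95 µg/L.
Half-life 30.9 h → k = ln 2 / 30.9 = 0.02243 h⁻¹ = 0.5384 d⁻¹.
Set 36.95·exp(−k·t) = 3.7 → t = ln(36.95/3.7)/k = 369300 s = 102.6 h.
Distance = v·t = 0.66·369300 = 243800 m = 243.8 km.

244 km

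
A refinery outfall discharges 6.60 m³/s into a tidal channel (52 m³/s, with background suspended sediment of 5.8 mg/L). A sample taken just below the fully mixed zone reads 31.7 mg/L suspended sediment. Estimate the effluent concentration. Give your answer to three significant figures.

236 mg/L

Mass balance: 52.00·5.800 + 6.600·Cₑ = 58.60·31.70
→ Cₑ = (58.60·31.70 − 52.00·5.800) / 6.600 = 235.8 mg/L.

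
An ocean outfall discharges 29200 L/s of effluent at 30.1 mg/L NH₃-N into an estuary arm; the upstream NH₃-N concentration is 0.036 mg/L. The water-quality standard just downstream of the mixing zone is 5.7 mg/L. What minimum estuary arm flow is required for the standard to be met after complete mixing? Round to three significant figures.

Set C_mix = 5.7: (Q·0.03600 + 29200·30.10) / (Q + 29200) = 5.7
→ Q = 29200·(30.10 − 5.7)/(5.7 − 0.03600) = 125800 L/s.

126000 L/s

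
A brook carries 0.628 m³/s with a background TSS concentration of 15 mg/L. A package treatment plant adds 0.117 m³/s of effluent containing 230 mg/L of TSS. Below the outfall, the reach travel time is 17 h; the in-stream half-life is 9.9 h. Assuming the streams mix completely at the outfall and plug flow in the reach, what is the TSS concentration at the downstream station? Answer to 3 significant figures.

14.8 mg/L

Flow-weighted average: C = (0.6280·15.00 + 0.1170·230.0) / 0.7450 = 36.33/0.7450 = 48.77 mg/L.
Half-life 9.9 h → k = ln 2 / 9.9 = 0.07001 h⁻¹ = 1.680 d⁻¹.
Applying C = C₀e^(−kt): 48.77 × 0.3041 = 14.83 mg/L.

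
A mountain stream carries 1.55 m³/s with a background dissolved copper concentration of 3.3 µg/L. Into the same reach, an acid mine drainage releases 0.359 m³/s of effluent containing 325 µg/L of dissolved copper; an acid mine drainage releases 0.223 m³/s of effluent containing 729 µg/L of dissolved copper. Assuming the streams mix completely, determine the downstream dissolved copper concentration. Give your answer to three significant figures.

133 µg/L

Mixed concentration C = ΣQC/ΣQ = (1.550·3.300 + 0.3590·325.0 + 0.2230·729.0) / 2.132 = 284.4/2.132 = 133.4 µg/L.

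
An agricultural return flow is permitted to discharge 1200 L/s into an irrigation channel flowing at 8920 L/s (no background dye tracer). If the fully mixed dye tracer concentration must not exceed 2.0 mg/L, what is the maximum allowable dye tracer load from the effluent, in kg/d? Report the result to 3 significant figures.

1750 kg/d

Mass balance at the limit: 8920·0 + 1200·Cₑ = 10120·2.0 → Cₑ = 16.87 mg/L.
1200 L/s = 1.200 m³/s. Load = 1.200 m³/s × 16.87 g/m³ × 86 400 s/d = 1749 kg/d.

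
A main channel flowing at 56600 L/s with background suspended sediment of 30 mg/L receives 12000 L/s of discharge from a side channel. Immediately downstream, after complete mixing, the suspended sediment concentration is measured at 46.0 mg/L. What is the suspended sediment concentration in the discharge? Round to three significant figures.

Mass balance: 56600·30.00 + 12000·Cₑ = 68600·46.00
→ Cₑ = (68600·46.00 − 56600·30.00) / 12000 = 121.5 mg/L.

121 mg/L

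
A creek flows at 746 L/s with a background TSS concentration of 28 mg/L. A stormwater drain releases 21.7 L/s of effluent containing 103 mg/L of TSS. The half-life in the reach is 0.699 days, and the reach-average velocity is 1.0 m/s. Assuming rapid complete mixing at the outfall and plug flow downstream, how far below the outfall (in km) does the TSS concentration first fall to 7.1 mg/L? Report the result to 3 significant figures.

Mixed concentration C = ΣQC/ΣQ = (746.0·28.00 + 21.70·103.0) / 767.7 = 23120/767.7 = 30.12 mg/L.
Half-life 0.699 d → k = ln 2 / 0.699 = 0.9916 d⁻¹.
Set 30.12·exp(−k·t) = 7.1 → t = ln(30.12/7.1)/k = 125900 s = 34.98 h.
Distance = v·t = 1.0·125900 = 125900 m = 125.9 km.

126 km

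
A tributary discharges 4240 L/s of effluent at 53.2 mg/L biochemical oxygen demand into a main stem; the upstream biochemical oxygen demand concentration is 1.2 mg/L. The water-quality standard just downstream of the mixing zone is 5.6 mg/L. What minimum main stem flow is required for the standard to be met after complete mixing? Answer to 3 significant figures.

45900 L/s

Set C_mix = 5.6: (Q·1.200 + 4240·53.20) / (Q + 4240) = 5.6
→ Q = 4240·(53.20 − 5.6)/(5.6 − 1.200) = 45870 L/s.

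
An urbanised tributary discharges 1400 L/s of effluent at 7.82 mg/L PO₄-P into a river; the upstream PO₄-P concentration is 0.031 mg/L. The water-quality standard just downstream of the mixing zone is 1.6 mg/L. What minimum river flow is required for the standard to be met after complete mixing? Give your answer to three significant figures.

5550 L/s

Set C_mix = 1.6: (Q·0.03100 + 1400·7.820) / (Q + 1400) = 1.6
→ Q = 1400·(7.820 − 1.6)/(1.6 − 0.03100) = 5550 L/s.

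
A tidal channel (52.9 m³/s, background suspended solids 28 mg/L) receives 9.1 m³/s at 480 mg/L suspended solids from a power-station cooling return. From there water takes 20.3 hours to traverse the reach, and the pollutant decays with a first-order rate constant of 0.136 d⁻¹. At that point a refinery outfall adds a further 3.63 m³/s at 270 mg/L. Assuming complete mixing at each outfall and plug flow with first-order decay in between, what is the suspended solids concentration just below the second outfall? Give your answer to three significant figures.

94.4 mg/L

After mixing, C = (52.90·28.00 + 9.100·480.0) / 62.00 = 5849/62.00 = 94.34 mg/L; combined flow 62.00 m³/s.
Decay over the reach: 94.34·exp(−kt) = 94.34·0.8913 = 84.09 mg/L.
At the second outfall, C = (62.00·84.09 + 3.630·270.0) / (62.00 + 3.630) = 94.37 mg/L.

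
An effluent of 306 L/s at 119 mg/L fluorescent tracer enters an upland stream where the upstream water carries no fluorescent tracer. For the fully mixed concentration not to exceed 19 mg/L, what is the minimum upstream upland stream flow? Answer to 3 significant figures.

Set C_mix = 19: (Q·0 + 306.0·119.0) / (Q + 306.0) = 19
→ Q = 306.0·(119.0 − 19)/(19 − 0) = 1611 L/s.

1610 L/s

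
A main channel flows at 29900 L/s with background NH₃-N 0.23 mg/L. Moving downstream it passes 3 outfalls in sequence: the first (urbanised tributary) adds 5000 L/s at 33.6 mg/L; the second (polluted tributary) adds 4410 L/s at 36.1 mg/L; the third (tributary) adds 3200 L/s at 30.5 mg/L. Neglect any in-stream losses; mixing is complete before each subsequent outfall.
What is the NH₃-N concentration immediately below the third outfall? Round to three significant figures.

Outfall 1: combined Q = 34900 L/s; C = (29900·0.2300 + 5000·33.60)/34900 = 5.011 mg/L.
Outfall 2: combined Q = 39310 L/s; C = (34900·5.011 + 4410·36.10)/39310 = 8.499 mg/L.
Outfall 3: combined Q = 42510 L/s; C = (39310·8.499 + 3200·30.50)/42510 = 10.15 mg/L.

10.2 mg/L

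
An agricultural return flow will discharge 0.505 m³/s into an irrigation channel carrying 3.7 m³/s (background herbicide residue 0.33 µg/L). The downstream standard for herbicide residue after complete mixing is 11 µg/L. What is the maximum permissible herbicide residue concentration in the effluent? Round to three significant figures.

89.2 µg/L

At the limit, (Qr·Cr + Qe·Cₑ)/(Qr + Qe) = 11:
Cₑ = (4.205·11 − 3.700·0.3300) / 0.5050 = 89.18 µg/L.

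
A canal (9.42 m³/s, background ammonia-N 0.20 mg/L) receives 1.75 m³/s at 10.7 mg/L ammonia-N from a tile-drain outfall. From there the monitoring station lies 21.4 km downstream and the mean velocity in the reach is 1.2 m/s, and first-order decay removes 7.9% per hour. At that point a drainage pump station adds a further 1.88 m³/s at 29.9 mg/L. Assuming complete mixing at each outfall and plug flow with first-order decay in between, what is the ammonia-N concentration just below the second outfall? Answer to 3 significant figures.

5.36 mg/L

Mixed concentration C = ΣQC/ΣQ = (9.420·0.2000 + 1.750·10.70) / 11.17 = 20.61/11.17 = 1.845 mg/L; combined flow 11.17 m³/s.
Travel time t = 21.4·1000 / 1.2 = 17830 s = 4.954 h.
7.9%/h lost → k = −ln(1 − 0.079) = 0.08230 h⁻¹.
Decay over the reach: 1.845·exp(−kt) = 1.845·0.6652 = 1.227 mg/L.
At the second outfall, C = (11.17·1.227 + 1.880·29.90) / (11.17 + 1.880) = 5.358 mg/L.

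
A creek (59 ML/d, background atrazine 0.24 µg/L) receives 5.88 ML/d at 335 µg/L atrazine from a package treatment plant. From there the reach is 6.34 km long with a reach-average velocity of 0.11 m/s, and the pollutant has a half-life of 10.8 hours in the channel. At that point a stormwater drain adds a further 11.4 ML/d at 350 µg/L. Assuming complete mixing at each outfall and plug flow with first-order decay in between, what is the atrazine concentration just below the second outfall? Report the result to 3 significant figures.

61.6 µg/L

Conservation of mass: C = (59.00·0.2400 + 5.880·335.0) / 64.88 = 1984/64.88 = 30.58 µg/L; combined flow 64.88 ML/d.
Travel time t = 6.34·1000 / 0.11 = 57640 s = 16.01 h.
Half-life 10.8 h → k = ln 2 / 10.8 = 0.06418 h⁻¹ = 1.540 d⁻¹.
After decay, C = 30.58 × e^(−kt) = 30.58 × 0.3579 = 10.94 µg/L.
At the second outfall, C = (64.88·10.94 + 11.40·350.0) / (64.88 + 11.40) = 61.62 µg/L.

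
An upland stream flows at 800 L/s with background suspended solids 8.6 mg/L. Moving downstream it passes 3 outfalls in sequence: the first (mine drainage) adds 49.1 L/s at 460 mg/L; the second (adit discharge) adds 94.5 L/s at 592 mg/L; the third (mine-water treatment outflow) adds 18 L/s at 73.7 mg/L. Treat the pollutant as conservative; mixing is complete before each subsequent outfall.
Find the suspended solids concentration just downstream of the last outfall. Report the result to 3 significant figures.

After outfall 1: Q = 800.0 + 49.10 = 849.1 L/s; C = (800.0·8.600 + 49.10·460.0)/849.1 = 34.70 mg/L.
After outfall 2: Q = 849.1 + 94.50 = 943.6 L/s; C = (849.1·34.70 + 94.50·592.0)/943.6 = 90.52 mg/L.
After outfall 3: Q = 943.6 + 18.00 = 961.6 L/s; C = (943.6·90.52 + 18.00·73.70)/961.6 = 90.20 mg/L.

90.2 mg/L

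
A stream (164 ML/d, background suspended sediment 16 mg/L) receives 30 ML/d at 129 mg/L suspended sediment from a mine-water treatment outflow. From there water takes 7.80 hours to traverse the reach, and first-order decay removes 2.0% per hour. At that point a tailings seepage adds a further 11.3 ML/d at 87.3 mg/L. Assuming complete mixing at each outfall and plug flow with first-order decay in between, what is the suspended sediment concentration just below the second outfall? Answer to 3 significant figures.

After mixing, C = (164.0·16.00 + 30.00·129.0) / 194.0 = 6494/194.0 = 33.47 mg/L; combined flow 194.0 ML/d.
2.0%/h lost → k = −ln(1 − 0.02) = 0.02020 h⁻¹.
After decay, C = 33.47 × e^(−kt) = 33.47 × 0.8542 = 28.59 mg/L.
Second outfall: C = (194.0·28.59 + 11.30·87.30)/205.3 = 31.83 mg/L.

31.8 mg/L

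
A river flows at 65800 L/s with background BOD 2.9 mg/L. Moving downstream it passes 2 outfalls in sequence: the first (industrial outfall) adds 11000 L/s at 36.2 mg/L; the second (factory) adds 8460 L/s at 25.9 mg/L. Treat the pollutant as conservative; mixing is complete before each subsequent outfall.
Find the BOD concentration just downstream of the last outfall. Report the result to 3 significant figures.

Outfall 1: combined Q = 76800 L/s; C = (65800·2.900 + 11000·36.20)/76800 = 7.670 mg/L.
Outfall 2: combined Q = 85260 L/s; C = (76800·7.670 + 8460·25.90)/85260 = 9.478 mg/L.

9.48 mg/L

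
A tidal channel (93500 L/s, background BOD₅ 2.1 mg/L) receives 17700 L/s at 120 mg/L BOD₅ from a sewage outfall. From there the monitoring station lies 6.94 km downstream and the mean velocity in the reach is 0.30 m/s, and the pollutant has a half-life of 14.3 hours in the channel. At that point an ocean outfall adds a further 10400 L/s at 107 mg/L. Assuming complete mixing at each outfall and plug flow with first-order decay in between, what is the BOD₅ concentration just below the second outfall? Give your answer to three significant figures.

23.1 mg/L

After mixing, C = (93500·2.100 + 17700·120.0) / 111200 = 2320000/111200 = 20.87 mg/L; combined flow 111200 L/s.
Travel time t = 6.94·1000 / 0.30 = 23130 s = 6.426 h.
Half-life 14.3 h → k = ln 2 / 14.3 = 0.04847 h⁻¹ = 1.163 d⁻¹.
Applying C = C₀e^(−kt): 20.87 × 0.7324 = 15.28 mg/L.
At the second outfall, C = (111200·15.28 + 10400·107.0) / (111200 + 10400) = 23.13 mg/L.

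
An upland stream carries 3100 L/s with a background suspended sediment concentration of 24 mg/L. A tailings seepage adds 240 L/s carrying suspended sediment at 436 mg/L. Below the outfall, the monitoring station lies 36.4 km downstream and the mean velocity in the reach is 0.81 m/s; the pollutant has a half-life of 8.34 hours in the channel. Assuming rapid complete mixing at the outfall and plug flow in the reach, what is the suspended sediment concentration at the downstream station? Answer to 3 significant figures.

Mixed concentration C = ΣQC/ΣQ = (3100·24.00 + 240.0·436.0) / 3340 = 179000/3340 = 53.60 mg/L.
Travel time t = 36.4·1000 / 0.81 = 44940 s = 12.48 h.
Half-life 8.34 h → k = ln 2 / 8.34 = 0.08311 h⁻¹ = 1.995 d⁻¹.
After decay, C = 53.60 × e^(−kt) = 53.60 × 0.3544 = 18.99 mg/L.

19.0 mg/L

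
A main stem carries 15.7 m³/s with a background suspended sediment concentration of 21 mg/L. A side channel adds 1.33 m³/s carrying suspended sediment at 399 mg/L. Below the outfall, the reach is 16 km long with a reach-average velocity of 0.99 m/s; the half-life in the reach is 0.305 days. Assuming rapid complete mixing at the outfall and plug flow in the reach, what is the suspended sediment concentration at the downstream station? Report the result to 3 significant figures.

Mixed concentration C = ΣQC/ΣQ = (15.70·21.00 + 1.330·399.0) / 17.03 = 860.4/17.03 = 50.52 mg/L.
Travel time t = 16·1000 / 0.99 = 16160 s = 4.489 h.
Half-life 0.305 d → k = ln 2 / 0.305 = 2.273 d⁻¹.
Applying C = C₀e^(−kt): 50.52 × 0.6537 = 33.03 mg/L.

33.0 mg/L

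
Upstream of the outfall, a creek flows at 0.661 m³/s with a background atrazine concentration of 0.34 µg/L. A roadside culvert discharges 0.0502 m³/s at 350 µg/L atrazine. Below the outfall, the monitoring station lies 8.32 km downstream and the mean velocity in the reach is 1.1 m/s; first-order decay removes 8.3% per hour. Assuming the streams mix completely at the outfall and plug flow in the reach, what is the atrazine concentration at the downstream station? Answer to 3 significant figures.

After mixing, C = (0.6610·0.3400 + 0.05020·350.0) / 0.7112 = 17.79/0.7112 = 25.02 µg/L.
Travel time t = 8.32·1000 / 1.1 = 7564 s = 2.101 h.
8.3%/h lost → k = −ln(1 − 0.083) = 0.08665 h⁻¹.
First-order decay: C = 25.02·exp(−k·t) = 25.02·0.8336 = 20.86 µg/L.

20.9 µg/L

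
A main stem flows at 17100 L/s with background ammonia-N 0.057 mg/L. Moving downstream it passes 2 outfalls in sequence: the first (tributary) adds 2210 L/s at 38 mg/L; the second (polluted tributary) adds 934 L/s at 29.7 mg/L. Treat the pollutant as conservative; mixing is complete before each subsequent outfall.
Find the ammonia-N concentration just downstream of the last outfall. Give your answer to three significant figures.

5.57 mg/L

After outfall 1: Q = 17100 + 2210 = 19310 L/s; C = (17100·0.05700 + 2210·38.00)/19310 = 4.400 mg/L.
After outfall 2: Q = 19310 + 934.0 = 20240 L/s; C = (19310·4.400 + 934.0·29.70)/20240 = 5.567 mg/L.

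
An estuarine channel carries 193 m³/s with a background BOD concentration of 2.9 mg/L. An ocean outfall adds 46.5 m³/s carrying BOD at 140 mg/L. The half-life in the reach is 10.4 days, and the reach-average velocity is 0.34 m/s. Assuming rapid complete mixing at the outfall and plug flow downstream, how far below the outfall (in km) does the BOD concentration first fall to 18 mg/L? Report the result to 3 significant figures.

218 km

After mixing, C = (193.0·2.900 + 46.50·140.0) / 239.5 = 7070/239.5 = 29.52 mg/L.
Half-life 10.4 d → k = ln 2 / 10.4 = 0.06665 d⁻¹.
Set 29.52·exp(−k·t) = 18 → t = ln(29.52/18)/k = 641200 s = 178.1 h.
Distance = v·t = 0.34·641200 = 218000 m = 218.0 km.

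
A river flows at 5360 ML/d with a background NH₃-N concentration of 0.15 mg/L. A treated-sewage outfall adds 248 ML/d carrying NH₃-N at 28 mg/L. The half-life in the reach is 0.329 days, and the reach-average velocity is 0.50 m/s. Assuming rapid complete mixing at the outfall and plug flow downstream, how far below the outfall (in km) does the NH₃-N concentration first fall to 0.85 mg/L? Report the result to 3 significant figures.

9.96 km

Mixed concentration C = ΣQC/ΣQ = (5360·0.1500 + 248.0·28.00) / 5608 = 7748/5608 = 1.382 mg/L.
Half-life 0.329 d → k = ln 2 / 0.329 = 2.107 d⁻¹.
Set 1.382·exp(−k·t) = 0.85 → t = ln(1.382/0.85)/k = 19920 s = 5.534 h.
Distance = v·t = 0.50·19920 = 9960 m = 9.960 km.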